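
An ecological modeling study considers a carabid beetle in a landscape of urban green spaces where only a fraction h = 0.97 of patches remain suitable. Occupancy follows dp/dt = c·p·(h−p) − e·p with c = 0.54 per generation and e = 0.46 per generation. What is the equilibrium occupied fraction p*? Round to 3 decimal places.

Setting dp/dt = 0 and dividing by p* gives c·(h−p*) = e.
So p* = h − e/c = 0.97 − 0.46/0.54 = 0.97 − 0.8519 = 0.1181.

0.118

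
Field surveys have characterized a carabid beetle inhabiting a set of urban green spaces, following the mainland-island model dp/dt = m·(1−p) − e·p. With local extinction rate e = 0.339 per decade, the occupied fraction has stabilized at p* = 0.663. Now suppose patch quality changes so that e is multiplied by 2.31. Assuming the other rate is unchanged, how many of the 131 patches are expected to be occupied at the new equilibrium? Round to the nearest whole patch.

Balance m(1−p*) = e·p* gives m = e·p*/(1−p*) = 0.339×0.66300/0.33700 = 0.66693.
New p* = m/(m+e) = 0.66693/(0.66693+0.78309) = 0.45995.
Expected occupied = 131 × 0.45995 = 60.25 ≈ 60.

60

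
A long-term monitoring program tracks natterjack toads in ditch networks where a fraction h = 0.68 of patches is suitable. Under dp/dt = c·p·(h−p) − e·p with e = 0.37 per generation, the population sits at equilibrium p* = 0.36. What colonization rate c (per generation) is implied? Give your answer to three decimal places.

1.156

At equilibrium c(h−p*) = e, so c = e/(h−p*).
c = 0.37/(0.68 − 0.36) = 0.37/0.3200 = 1.1562.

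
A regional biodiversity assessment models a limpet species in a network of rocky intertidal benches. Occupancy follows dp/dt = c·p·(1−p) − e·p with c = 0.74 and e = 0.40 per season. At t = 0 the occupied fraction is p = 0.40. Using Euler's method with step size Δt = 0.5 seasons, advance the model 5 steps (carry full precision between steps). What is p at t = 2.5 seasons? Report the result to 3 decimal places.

Update rule: p ← p + [c·p·(1−p) − e·p]·Δt with Δt = 0.5.
t = 0.5: p = 0.40000 + (+0.00880) = 0.40880
t = 1: p = 0.40880 + (+0.00766) = 0.41646
t = 1.5: p = 0.41646 + (+0.00663) = 0.42309
t = 2: p = 0.42309 + (+0.00569) = 0.42878
t = 2.5: p = 0.42878 + (+0.00487) = 0.43365

0.434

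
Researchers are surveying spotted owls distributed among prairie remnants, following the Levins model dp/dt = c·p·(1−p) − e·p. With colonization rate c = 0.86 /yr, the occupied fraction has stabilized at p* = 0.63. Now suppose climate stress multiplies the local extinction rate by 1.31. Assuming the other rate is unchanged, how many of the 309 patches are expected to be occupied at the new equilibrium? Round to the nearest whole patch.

Balance c(1−p*) = e gives e = 0.86×(1 − 0.63000) = 0.31820.
New p* = 1 − e/c = 1 − 0.41684/0.86000 = 0.51530.
Expected occupied = 309 × 0.51530 = 159.23 ≈ 159.

159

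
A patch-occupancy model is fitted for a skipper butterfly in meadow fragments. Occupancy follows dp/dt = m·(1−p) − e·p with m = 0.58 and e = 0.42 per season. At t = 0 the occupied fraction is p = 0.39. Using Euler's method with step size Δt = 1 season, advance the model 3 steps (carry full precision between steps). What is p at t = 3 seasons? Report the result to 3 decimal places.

0.580

Update rule: p ← p + [m·(1−p) − e·p]·Δt with Δt = 1.
p: 0.39000 → 0.58000  (Δp = +0.19000)
p: 0.58000 → 0.58000  (Δp = +0.00000)
p: 0.58000 → 0.58000  (Δp = +0.00000)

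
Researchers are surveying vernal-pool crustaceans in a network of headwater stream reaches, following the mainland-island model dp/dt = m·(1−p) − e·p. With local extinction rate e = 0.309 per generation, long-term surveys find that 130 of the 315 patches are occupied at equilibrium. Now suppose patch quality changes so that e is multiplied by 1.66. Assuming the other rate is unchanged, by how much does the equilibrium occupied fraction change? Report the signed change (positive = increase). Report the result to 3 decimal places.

Observed p* = 130/315 = 0.41270.
Balance m(1−p*) = e·p* gives m = e·p*/(1−p*) = 0.309×0.41270/0.58730 = 0.21714.
New p* = m/(m+e) = 0.21714/(0.21714+0.51294) = 0.29742.
Δp* = 0.29742 − 0.41270 = -0.11528.

-0.115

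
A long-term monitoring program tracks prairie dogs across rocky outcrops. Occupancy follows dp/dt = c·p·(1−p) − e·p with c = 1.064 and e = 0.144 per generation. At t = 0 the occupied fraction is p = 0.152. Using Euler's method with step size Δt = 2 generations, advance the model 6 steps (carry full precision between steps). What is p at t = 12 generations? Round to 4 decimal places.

0.8272

Update rule: p ← p + [c·p·(1−p) − e·p]·Δt with Δt = 2.
p: 0.15200 → 0.38251  (Δp = +0.23051)
p: 0.38251 → 0.77498  (Δp = +0.39246)
p: 0.77498 → 0.92288  (Δp = +0.14790)
p: 0.92288 → 0.80855  (Δp = -0.11433)
p: 0.80855 → 0.90510  (Δp = +0.09655)
p: 0.90510 → 0.82722  (Δp = -0.07788)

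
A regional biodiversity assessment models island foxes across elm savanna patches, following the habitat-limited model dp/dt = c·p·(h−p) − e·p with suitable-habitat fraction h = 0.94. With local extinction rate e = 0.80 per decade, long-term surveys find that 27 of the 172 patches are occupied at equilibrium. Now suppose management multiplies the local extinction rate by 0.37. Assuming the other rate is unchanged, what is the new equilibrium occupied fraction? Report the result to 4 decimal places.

Observed p* = 27/172 = 0.15698.
Balance c(h−p*) = e gives c = e/(0.94 − 0.15698) = 0.80/0.78302 = 1.02169.
New p* = 0.94 − e/c = 0.94 − 0.29600/1.02169 = 0.65028.

0.6503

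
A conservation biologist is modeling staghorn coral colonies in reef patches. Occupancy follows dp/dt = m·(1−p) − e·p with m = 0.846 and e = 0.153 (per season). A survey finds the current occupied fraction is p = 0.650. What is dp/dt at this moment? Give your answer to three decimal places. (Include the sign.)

Colonization term: m·(1−p) = 0.846×0.3500 = 0.29610.
Extinction term: e·p = 0.09945.
dp/dt = 0.29610 − 0.09945 = 0.19665.

0.197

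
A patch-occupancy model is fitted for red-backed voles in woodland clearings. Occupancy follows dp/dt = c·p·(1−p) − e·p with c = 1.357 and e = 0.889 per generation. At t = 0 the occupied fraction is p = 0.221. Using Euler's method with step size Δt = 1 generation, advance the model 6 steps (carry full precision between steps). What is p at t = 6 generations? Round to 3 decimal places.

Update rule: p ← p + [c·p·(1−p) − e·p]·Δt with Δt = 1.
t = 1: p = 0.22100 + (+0.03715) = 0.25815
t = 2: p = 0.25815 + (+0.03038) = 0.28853
t = 3: p = 0.28853 + (+0.02206) = 0.31059
t = 4: p = 0.31059 + (+0.01445) = 0.32504
t = 5: p = 0.32504 + (+0.00875) = 0.33379
t = 6: p = 0.33379 + (+0.00502) = 0.33881

0.339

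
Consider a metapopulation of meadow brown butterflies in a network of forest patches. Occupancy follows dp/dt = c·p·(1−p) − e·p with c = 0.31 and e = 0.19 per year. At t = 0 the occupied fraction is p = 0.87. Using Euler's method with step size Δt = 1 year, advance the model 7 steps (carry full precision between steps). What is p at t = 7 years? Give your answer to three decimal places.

Update rule: p ← p + [c·p·(1−p) − e·p]·Δt with Δt = 1.
  1  |  dp/dt·Δt = -0.130239  |  p_1 = 0.739761
  2  |  dp/dt·Δt = -0.080875  |  p_2 = 0.658886
  3  |  dp/dt·Δt = -0.055514  |  p_3 = 0.603372
  4  |  dp/dt·Δt = -0.040453  |  p_4 = 0.562919
  5  |  dp/dt·Δt = -0.030682  |  p_5 = 0.532237
  6  |  dp/dt·Δt = -0.023947  |  p_6 = 0.508290
  7  |  dp/dt·Δt = -0.019096  |  p_7 = 0.489193

0.489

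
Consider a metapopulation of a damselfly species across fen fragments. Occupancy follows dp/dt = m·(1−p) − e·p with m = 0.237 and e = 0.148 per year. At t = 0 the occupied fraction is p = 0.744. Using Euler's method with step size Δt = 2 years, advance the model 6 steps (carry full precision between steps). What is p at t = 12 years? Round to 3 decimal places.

Update rule: p ← p + [m·(1−p) − e·p]·Δt with Δt = 2.
p: 0.74400 → 0.64512  (Δp = -0.09888)
p: 0.64512 → 0.62238  (Δp = -0.02274)
p: 0.62238 → 0.61715  (Δp = -0.00523)
p: 0.61715 → 0.61594  (Δp = -0.00120)
p: 0.61594 → 0.61567  (Δp = -0.00028)
p: 0.61567 → 0.61560  (Δp = -0.00006)

0.616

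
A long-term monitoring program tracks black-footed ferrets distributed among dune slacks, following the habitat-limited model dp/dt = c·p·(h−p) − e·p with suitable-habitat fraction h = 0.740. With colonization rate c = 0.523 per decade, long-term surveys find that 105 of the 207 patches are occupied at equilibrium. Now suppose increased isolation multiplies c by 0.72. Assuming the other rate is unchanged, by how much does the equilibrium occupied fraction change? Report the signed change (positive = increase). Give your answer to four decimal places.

-0.0905

Observed p* = 105/207 = 0.50725.
Balance c(h−p*) = e gives e = 0.523×(0.74 − 0.50725) = 0.12173.
New p* = 0.74 − e/c = 0.74 − 0.12173/0.37656 = 0.41673.
Δp* = 0.41673 − 0.50725 = -0.09052.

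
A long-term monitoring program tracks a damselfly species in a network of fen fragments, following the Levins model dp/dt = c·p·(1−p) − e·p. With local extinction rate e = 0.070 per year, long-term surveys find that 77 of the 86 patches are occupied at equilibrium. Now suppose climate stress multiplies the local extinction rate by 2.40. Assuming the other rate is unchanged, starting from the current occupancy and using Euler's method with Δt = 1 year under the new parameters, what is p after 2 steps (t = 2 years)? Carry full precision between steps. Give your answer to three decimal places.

0.776

Observed p* = 77/86 = 0.89535.
Balance c(1−p*) = e gives c = e/(1 − 0.89535) = 0.070/0.10465 = 0.66889.
Starting from p₀ = 0.89535; update p ← p + (dp/dt)·Δt with the new parameters.
t = 1: p = 0.89535 + (-0.08774) = 0.80760
t = 2: p = 0.80760 + (-0.03175) = 0.77586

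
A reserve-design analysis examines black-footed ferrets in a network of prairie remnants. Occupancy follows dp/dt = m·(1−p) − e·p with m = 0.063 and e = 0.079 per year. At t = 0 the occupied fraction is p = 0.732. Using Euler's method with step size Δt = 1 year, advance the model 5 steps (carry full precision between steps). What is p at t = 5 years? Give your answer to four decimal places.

Update rule: p ← p + [m·(1−p) − e·p]·Δt with Δt = 1.
p: 0.73200 → 0.69106  (Δp = -0.04094)
p: 0.69106 → 0.65593  (Δp = -0.03513)
p: 0.65593 → 0.62578  (Δp = -0.03014)
p: 0.62578 → 0.59992  (Δp = -0.02586)
p: 0.59992 → 0.57773  (Δp = -0.02219)

0.5777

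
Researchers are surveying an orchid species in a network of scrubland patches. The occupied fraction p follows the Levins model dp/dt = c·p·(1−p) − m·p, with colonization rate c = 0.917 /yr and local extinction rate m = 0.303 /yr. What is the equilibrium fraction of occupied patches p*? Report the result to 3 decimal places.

At equilibrium, colonization balances extinction: c·p*·(1−p*) = m·p*.
So p* = 1 − m/c = 1 − 0.303/0.917 = 1 − 0.3304 = 0.6696.

0.670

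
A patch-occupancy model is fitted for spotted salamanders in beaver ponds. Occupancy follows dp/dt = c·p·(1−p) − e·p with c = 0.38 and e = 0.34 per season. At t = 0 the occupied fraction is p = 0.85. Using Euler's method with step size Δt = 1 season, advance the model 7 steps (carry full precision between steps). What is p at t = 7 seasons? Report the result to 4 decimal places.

Update rule: p ← p + [c·p·(1−p) − e·p]·Δt with Δt = 1.
p: 0.85000 → 0.60945  (Δp = -0.24055)
p: 0.60945 → 0.49268  (Δp = -0.11677)
p: 0.49268 → 0.42015  (Δp = -0.07253)
p: 0.42015 → 0.36988  (Δp = -0.05027)
p: 0.36988 → 0.33268  (Δp = -0.03719)
p: 0.33268 → 0.30393  (Δp = -0.02875)
p: 0.30393 → 0.28099  (Δp = -0.02295)

0.2810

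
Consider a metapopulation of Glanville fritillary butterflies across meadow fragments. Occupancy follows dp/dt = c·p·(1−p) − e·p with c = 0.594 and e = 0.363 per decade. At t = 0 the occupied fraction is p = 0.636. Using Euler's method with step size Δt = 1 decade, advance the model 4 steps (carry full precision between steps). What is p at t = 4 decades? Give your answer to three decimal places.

Update rule: p ← p + [c·p·(1−p) − e·p]·Δt with Δt = 1.
  1  |  dp/dt·Δt = -0.093355  |  p_1 = 0.542645
  2  |  dp/dt·Δt = -0.049561  |  p_2 = 0.493085
  3  |  dp/dt·Δt = -0.030518  |  p_3 = 0.462567
  4  |  dp/dt·Δt = -0.020244  |  p_4 = 0.442323

0.442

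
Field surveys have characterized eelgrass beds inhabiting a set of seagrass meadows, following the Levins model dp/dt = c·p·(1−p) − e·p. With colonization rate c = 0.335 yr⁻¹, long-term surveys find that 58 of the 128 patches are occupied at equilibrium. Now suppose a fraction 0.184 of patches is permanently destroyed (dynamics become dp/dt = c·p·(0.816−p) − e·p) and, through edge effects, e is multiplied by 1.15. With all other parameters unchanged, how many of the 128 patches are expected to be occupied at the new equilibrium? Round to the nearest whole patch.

24

Observed p* = 58/128 = 0.45312.
Balance c(1−p*) = e gives e = 0.335×(1 − 0.45312) = 0.18320.
New p* = 0.816 − e/c = 0.816 − 0.21068/0.33500 = 0.18710.
Expected occupied = 128 × 0.18710 = 23.95 ≈ 24.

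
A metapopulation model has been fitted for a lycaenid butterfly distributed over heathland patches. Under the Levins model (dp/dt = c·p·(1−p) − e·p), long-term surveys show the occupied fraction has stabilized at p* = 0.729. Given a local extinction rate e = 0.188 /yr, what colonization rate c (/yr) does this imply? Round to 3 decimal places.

At equilibrium c(1−p*) = e, so c = e/(1−p*).
c = 0.188/(1 − 0.729) = 0.188/0.2710 = 0.6937.

0.694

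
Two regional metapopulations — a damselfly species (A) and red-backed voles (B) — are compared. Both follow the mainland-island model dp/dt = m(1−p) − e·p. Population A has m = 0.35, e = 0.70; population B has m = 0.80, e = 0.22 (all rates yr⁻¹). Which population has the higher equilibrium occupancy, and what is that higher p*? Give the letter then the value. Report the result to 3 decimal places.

A: p*_A = m/(m+e) = 0.35/1.0500 = 0.3333.
B: p*_B = 0.80/1.0200 = 0.7843.
B is higher at 0.7843.

B, 0.784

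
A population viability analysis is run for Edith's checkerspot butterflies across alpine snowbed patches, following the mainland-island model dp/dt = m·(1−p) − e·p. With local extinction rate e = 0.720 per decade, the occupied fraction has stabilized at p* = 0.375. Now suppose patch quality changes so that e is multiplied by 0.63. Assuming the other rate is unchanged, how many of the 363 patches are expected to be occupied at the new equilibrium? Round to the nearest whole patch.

Balance m(1−p*) = e·p* gives m = e·p*/(1−p*) = 0.720×0.37500/0.62500 = 0.43200.
New p* = m/(m+e) = 0.43200/(0.43200+0.45360) = 0.48780.
Expected occupied = 363 × 0.48780 = 177.07 ≈ 177.

177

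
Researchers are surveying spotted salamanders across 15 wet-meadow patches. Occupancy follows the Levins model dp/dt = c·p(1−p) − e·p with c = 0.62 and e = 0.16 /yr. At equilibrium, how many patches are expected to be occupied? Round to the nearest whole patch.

p* = 1 − e/c = 1 − 0.16/0.62 = 0.7419.
Expected occupied patches = N × p* = 15 × 0.7419 = 11.13 ≈ 11.

11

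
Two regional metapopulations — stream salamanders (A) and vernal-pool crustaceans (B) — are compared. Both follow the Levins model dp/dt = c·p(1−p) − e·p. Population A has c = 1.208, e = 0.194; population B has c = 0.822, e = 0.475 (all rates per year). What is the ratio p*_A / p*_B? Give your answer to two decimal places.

1.99

A: p*_A = 1 − 0.194/1.208 = 0.8394.
B: p*_B = 1 − 0.475/0.822 = 0.4221.
p*_A / p*_B = 0.8394/0.4221 = 1.9884.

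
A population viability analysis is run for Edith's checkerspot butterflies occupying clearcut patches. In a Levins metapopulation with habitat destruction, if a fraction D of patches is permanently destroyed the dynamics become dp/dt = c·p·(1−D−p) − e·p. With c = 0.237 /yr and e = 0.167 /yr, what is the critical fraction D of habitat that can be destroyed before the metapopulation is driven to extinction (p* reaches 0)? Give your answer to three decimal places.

0.295

The nontrivial equilibrium is p* = (1−D) − e/c; extinction occurs when this hits zero.
So D_crit = 1 − e/c = 1 − 0.167/0.237 = 1 − 0.7046 = 0.2954.
This equals the undisturbed p*, a classic result of Lande's extension.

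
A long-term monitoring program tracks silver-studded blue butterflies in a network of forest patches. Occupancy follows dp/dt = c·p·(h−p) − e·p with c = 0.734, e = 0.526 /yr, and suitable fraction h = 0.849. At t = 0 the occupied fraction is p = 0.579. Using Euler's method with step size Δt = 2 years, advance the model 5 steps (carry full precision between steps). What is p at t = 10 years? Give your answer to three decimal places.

Update rule: p ← p + [c·p·(h−p) − e·p]·Δt with Δt = 2.
step 1: Δp = -0.37962, p = 0.19938
step 2: Δp = -0.01961, p = 0.17977
step 3: Δp = -0.01251, p = 0.16726
step 4: Δp = -0.00857, p = 0.15870
step 5: Δp = -0.00613, p = 0.15257

0.153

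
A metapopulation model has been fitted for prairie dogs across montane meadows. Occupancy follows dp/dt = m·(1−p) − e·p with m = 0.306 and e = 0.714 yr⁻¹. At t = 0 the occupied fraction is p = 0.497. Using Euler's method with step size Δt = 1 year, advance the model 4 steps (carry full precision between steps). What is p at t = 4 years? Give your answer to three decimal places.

Update rule: p ← p + [m·(1−p) − e·p]·Δt with Δt = 1.
  1  |  dp/dt·Δt = -0.200940  |  p_1 = 0.296060
  2  |  dp/dt·Δt = +0.004019  |  p_2 = 0.300079
  3  |  dp/dt·Δt = -0.000080  |  p_3 = 0.299998
  4  |  dp/dt·Δt = +0.000002  |  p_4 = 0.300000

0.300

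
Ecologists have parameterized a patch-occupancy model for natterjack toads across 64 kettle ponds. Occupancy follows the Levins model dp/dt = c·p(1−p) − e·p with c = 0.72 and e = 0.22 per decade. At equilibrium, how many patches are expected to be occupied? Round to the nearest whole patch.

p* = 1 − e/c = 1 − 0.22/0.72 = 0.6944.
Expected occupied patches = N × p* = 64 × 0.6944 = 44.44 ≈ 44.

44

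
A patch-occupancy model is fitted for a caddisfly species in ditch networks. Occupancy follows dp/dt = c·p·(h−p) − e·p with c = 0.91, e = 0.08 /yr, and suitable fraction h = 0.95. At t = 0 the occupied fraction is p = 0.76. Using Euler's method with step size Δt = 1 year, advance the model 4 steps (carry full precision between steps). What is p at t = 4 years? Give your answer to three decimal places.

Update rule: p ← p + [c·p·(h−p) − e·p]·Δt with Δt = 1.
  1  |  dp/dt·Δt = +0.070604  |  p_1 = 0.830604
  2  |  dp/dt·Δt = +0.023797  |  p_2 = 0.854401
  3  |  dp/dt·Δt = +0.005977  |  p_3 = 0.860378
  4  |  dp/dt·Δt = +0.001339  |  p_4 = 0.861717

0.862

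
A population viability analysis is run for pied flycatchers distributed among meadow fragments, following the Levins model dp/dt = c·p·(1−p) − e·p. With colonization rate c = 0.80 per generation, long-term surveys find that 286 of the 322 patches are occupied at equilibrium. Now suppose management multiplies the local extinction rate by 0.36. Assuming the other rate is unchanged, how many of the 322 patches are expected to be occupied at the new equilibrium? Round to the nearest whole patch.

Observed p* = 286/322 = 0.88820.
Balance c(1−p*) = e gives e = 0.80×(1 − 0.88820) = 0.08944.
New p* = 1 − e/c = 1 − 0.03220/0.80000 = 0.95975.
Expected occupied = 322 × 0.95975 = 309.04 ≈ 309.

309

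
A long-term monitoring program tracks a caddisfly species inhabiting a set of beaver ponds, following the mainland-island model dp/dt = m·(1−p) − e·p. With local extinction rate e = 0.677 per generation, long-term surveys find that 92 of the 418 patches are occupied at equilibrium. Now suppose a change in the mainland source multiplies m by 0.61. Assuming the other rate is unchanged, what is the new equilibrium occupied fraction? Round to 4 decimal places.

Observed p* = 92/418 = 0.22010.
Balance m(1−p*) = e·p* gives m = e·p*/(1−p*) = 0.677×0.22010/0.77990 = 0.19106.
New p* = m/(m+e) = 0.11655/(0.11655+0.67700) = 0.14687.

0.1469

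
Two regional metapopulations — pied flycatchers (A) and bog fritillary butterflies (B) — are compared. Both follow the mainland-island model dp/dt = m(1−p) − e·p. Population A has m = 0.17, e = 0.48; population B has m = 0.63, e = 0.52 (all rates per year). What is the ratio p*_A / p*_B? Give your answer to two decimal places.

0.48

A: p*_A = m/(m+e) = 0.17/0.6500 = 0.2615.
B: p*_B = 0.63/1.1500 = 0.5478.
p*_A / p*_B = 0.2615/0.5478 = 0.4774.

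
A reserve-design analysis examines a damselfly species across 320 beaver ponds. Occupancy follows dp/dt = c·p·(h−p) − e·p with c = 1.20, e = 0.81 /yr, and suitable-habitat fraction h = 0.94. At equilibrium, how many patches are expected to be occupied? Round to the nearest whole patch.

p* = h − e/c = 0.94 − 0.6750 = 0.2650.
Expected occupied patches = N × p* = 320 × 0.2650 = 84.80 ≈ 85.

85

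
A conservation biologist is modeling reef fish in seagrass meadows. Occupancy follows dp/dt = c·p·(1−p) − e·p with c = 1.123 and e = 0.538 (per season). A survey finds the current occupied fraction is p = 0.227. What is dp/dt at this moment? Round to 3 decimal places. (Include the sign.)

Colonization term: c·p·(1−p) = 1.123×0.227×0.7730 = 0.19705.
Extinction term: e·p = 0.12213.
dp/dt = 0.19705 − 0.12213 = 0.07493.

0.075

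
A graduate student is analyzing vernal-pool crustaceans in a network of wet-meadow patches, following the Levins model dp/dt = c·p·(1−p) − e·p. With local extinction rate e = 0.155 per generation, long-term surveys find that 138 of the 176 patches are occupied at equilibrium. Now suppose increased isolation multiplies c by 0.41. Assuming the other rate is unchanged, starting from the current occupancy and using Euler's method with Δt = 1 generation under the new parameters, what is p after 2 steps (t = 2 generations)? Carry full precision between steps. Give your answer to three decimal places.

Observed p* = 138/176 = 0.78409.
Balance c(1−p*) = e gives c = e/(1 − 0.78409) = 0.155/0.21591 = 0.71789.
Starting from p₀ = 0.78409; update p ← p + (dp/dt)·Δt with the new parameters.
p: 0.78409 → 0.71239  (Δp = -0.07171)
p: 0.71239 → 0.66227  (Δp = -0.05011)

0.662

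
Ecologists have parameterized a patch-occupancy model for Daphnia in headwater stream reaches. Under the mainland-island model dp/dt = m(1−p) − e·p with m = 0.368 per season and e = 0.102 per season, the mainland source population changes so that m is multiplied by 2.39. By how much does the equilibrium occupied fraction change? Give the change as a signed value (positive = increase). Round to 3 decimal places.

Before: p* = 0.368/(0.368+0.102) = 0.7830.
After: m = 0.87952, e = 0.102; p* = 0.87952/0.9815 = 0.8961.
Δp* = 0.8961 − 0.7830 = +0.1131.

0.113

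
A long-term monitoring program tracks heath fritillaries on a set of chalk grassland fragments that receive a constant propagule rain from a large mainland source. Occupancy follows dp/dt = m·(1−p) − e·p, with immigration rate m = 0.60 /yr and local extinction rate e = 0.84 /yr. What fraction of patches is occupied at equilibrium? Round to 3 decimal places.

0.417

Setting dp/dt = 0: m − m·p* = e·p*, so m = (m+e)·p*.
p* = m/(m+e) = 0.60/(0.60+0.84) = 0.60/1.4400 = 0.4167.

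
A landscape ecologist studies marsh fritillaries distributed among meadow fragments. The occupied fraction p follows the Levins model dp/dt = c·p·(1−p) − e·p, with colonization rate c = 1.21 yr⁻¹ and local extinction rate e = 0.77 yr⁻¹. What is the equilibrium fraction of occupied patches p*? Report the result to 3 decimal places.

0.364

Setting dp/dt = 0 and dividing through by p* gives c·(1−p*) = e.
So p* = 1 − e/c = 1 − 0.77/1.21 = 1 − 0.6364 = 0.3636.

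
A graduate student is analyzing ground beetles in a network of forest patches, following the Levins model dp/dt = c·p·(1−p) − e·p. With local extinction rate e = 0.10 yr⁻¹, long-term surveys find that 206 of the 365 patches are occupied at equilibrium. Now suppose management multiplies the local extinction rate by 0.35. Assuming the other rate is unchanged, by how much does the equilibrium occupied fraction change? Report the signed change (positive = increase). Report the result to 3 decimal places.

0.283

Observed p* = 206/365 = 0.56438.
Balance c(1−p*) = e gives c = e/(1 − 0.56438) = 0.10/0.43562 = 0.22956.
New p* = 1 − e/c = 1 − 0.03500/0.22956 = 0.84753.
Δp* = 0.84753 − 0.56438 = +0.28315.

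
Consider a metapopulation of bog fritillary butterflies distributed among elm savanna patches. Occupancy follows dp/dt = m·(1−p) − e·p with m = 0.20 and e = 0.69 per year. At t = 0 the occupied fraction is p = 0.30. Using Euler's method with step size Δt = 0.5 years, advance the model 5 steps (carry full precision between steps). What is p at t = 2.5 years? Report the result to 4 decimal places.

0.2287

Update rule: p ← p + [m·(1−p) − e·p]·Δt with Δt = 0.5.
  1  |  dp/dt·Δt = -0.033500  |  p_1 = 0.266500
  2  |  dp/dt·Δt = -0.018592  |  p_2 = 0.247908
  3  |  dp/dt·Δt = -0.010319  |  p_3 = 0.237589
  4  |  dp/dt·Δt = -0.005727  |  p_4 = 0.231862
  5  |  dp/dt·Δt = -0.003178  |  p_5 = 0.228683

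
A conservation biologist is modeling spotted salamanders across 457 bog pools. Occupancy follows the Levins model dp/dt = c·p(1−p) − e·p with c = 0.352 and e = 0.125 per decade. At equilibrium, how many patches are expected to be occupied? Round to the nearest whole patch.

p* = 1 − e/c = 1 − 0.125/0.352 = 0.6449.
Expected occupied patches = N × p* = 457 × 0.6449 = 294.71 ≈ 295.

295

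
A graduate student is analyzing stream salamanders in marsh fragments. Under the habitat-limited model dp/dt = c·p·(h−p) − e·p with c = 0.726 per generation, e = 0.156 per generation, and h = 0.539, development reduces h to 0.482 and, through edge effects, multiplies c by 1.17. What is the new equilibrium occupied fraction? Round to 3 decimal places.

Before: p* = h − e/c = 0.539 − 0.156/0.726 = 0.539 − 0.2149 = 0.3241.
After: c = 0.84942, e = 0.156, h = 0.482; p* = 0.482 − 0.156/0.84942 = 0.2983.

0.298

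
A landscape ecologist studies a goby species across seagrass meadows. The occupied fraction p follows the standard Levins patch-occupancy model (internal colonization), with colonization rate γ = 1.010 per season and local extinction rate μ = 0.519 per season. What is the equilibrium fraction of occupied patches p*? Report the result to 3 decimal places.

At equilibrium, colonization balances extinction: γ·p*·(1−p*) = μ·p*.
So p* = 1 − μ/γ = 1 − 0.519/1.010 = 1 − 0.5139 = 0.4861.

0.486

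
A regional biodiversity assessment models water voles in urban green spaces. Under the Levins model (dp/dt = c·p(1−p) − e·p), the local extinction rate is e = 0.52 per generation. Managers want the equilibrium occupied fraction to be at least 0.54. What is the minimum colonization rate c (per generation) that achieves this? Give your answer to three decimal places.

1.130

p* = 1 − e/c ≥ 0.54 requires e/c ≤ 0.4600, i.e. c ≥ e/0.4600.
c_min = 0.52/0.4600 = 1.1304.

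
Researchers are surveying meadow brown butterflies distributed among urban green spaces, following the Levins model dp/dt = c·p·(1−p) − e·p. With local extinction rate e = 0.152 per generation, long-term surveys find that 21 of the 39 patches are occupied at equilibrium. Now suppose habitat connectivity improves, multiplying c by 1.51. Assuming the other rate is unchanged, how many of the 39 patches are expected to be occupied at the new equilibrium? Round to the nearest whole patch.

27

Observed p* = 21/39 = 0.53846.
Balance c(1−p*) = e gives c = e/(1 − 0.53846) = 0.152/0.46154 = 0.32933.
New p* = 1 − e/c = 1 − 0.15200/0.49729 = 0.69434.
Expected occupied = 39 × 0.69434 = 27.08 ≈ 27.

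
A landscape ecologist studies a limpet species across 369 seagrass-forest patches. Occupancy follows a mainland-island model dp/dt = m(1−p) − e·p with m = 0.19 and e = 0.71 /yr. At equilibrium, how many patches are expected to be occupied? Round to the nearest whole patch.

p* = m/(m+e) = 0.19/0.9000 = 0.2111.
Expected occupied patches = N × p* = 369 × 0.2111 = 77.90 ≈ 78.

78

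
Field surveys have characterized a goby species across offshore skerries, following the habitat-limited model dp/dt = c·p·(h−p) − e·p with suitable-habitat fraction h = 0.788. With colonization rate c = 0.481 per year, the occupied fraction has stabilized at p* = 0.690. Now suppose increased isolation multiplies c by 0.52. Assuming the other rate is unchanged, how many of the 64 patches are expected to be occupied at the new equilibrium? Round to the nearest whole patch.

Balance c(h−p*) = e gives e = 0.481×(0.788 − 0.69000) = 0.04714.
New p* = 0.788 − e/c = 0.788 − 0.04714/0.25012 = 0.59953.
Expected occupied = 64 × 0.59953 = 38.37 ≈ 38.

38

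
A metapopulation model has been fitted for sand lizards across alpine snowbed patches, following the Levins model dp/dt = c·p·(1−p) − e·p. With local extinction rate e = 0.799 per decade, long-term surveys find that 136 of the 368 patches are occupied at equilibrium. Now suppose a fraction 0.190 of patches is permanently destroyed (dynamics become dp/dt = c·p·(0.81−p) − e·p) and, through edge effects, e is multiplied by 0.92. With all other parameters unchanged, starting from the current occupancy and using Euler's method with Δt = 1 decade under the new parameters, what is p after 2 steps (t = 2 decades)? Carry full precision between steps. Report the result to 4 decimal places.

0.2756

Observed p* = 136/368 = 0.36957.
Balance c(1−p*) = e gives c = e/(1 − 0.36957) = 0.799/0.63043 = 1.26738.
Starting from p₀ = 0.36957; update p ← p + (dp/dt)·Δt with the new parameters.
t = 1: p = 0.36957 + (-0.06537) = 0.30420
t = 2: p = 0.30420 + (-0.02860) = 0.27559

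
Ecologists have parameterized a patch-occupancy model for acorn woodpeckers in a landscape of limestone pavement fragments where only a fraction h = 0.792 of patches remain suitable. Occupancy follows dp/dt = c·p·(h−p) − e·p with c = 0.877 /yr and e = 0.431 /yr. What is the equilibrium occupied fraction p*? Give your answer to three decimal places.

Setting dp/dt = 0 and dividing by p* gives c·(h−p*) = e.
So p* = h − e/c = 0.792 − 0.431/0.877 = 0.792 − 0.4914 = 0.3006.

0.301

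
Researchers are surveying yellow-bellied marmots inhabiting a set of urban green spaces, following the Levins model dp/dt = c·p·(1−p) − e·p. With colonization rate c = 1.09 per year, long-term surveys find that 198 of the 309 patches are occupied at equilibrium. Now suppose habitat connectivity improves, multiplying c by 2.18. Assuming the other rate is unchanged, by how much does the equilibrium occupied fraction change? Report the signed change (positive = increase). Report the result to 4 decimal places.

0.1944

Observed p* = 198/309 = 0.64078.
Balance c(1−p*) = e gives e = 1.09×(1 − 0.64078) = 0.39155.
New p* = 1 − e/c = 1 − 0.39155/2.37620 = 0.83522.
Δp* = 0.83522 − 0.64078 = +0.19444.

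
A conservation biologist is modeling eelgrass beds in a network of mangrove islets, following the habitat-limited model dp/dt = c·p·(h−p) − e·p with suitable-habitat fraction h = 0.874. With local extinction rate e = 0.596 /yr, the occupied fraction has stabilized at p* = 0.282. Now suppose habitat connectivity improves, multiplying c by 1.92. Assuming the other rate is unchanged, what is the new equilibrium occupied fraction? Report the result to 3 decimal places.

Balance c(h−p*) = e gives c = e/(0.874 − 0.28200) = 0.596/0.59200 = 1.00676.
New p* = 0.874 − e/c = 0.874 − 0.59600/1.93298 = 0.56567.

0.566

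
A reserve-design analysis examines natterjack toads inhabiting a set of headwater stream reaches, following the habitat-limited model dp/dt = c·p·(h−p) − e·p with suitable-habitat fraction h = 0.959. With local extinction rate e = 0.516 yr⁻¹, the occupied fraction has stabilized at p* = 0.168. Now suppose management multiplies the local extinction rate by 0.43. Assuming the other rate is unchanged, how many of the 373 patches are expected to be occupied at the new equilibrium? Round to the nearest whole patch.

231

Balance c(h−p*) = e gives c = e/(0.959 − 0.16800) = 0.516/0.79100 = 0.65234.
New p* = 0.959 − e/c = 0.959 − 0.22188/0.65234 = 0.61887.
Expected occupied = 373 × 0.61887 = 230.84 ≈ 231.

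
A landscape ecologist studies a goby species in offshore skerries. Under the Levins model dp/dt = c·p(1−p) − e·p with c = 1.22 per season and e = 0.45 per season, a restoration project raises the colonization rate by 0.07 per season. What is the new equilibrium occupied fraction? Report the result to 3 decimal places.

0.651

Before: p* = 1 − 0.45/1.22 = 0.6311.
After the change, c = 1.29, e = 0.45, so p* = 1 − 0.45/1.29 = 0.6512.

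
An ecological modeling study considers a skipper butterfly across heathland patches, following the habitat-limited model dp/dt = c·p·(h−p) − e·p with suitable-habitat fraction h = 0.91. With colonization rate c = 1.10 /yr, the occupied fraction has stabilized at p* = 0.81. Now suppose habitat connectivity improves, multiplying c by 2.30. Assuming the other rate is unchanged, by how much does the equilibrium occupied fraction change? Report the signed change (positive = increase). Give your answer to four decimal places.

0.0565

Balance c(h−p*) = e gives e = 1.10×(0.91 − 0.81000) = 0.11000.
New p* = 0.91 − e/c = 0.91 − 0.11000/2.53000 = 0.86652.
Δp* = 0.86652 − 0.81000 = +0.05652.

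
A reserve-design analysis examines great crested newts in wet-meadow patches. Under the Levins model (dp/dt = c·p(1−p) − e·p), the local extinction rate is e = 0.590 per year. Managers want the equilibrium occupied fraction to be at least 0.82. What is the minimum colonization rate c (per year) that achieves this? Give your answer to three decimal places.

3.278

p* = 1 − e/c ≥ 0.82 requires e/c ≤ 0.1800, i.e. c ≥ e/0.1800.
c_min = 0.590/0.1800 = 3.2778.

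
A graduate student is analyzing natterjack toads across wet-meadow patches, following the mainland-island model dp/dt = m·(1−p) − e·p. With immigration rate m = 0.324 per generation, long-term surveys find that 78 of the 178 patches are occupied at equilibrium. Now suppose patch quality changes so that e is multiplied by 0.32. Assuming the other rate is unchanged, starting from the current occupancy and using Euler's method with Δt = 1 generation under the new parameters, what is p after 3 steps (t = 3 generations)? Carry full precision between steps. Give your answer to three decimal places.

0.666

Observed p* = 78/178 = 0.43820.
Balance m(1−p*) = e·p* gives e = m(1−p*)/p* = 0.324×0.56180/0.43820 = 0.41538.
Starting from p₀ = 0.43820; update p ← p + (dp/dt)·Δt with the new parameters.
t = 1: p = 0.43820 + (+0.12378) = 0.56198
t = 2: p = 0.56198 + (+0.06722) = 0.62920
t = 3: p = 0.62920 + (+0.03651) = 0.66570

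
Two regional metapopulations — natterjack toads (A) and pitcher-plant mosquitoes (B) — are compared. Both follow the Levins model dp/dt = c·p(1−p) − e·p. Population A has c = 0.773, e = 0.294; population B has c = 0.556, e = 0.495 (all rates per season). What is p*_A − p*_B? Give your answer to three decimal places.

A: p*_A = 1 − 0.294/0.773 = 0.6197.
B: p*_B = 1 − 0.495/0.556 = 0.1097.
p*_A − p*_B = 0.6197 − 0.1097 = 0.5100.

0.510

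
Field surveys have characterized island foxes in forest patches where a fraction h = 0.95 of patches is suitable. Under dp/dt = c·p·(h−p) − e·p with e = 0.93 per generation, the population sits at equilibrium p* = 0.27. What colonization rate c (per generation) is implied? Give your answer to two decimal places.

1.37

At equilibrium c(h−p*) = e, so c = e/(h−p*).
c = 0.93/(0.95 − 0.27) = 0.93/0.6800 = 1.3676.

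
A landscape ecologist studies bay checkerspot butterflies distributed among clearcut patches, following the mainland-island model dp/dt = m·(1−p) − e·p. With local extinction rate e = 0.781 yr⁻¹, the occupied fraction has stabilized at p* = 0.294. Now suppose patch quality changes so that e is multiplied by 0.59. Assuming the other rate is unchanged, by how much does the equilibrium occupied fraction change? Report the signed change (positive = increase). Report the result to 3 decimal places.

0.120

Balance m(1−p*) = e·p* gives m = e·p*/(1−p*) = 0.781×0.29400/0.70600 = 0.32523.
New p* = m/(m+e) = 0.32523/(0.32523+0.46079) = 0.41377.
Δp* = 0.41377 − 0.29400 = +0.11977.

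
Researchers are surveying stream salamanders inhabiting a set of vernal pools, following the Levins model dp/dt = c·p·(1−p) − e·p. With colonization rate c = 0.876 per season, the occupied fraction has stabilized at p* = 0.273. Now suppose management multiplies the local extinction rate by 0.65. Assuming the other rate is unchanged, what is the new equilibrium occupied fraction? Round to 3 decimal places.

Balance c(1−p*) = e gives e = 0.876×(1 − 0.27300) = 0.63685.
New p* = 1 − e/c = 1 − 0.41395/0.87600 = 0.52745.

0.527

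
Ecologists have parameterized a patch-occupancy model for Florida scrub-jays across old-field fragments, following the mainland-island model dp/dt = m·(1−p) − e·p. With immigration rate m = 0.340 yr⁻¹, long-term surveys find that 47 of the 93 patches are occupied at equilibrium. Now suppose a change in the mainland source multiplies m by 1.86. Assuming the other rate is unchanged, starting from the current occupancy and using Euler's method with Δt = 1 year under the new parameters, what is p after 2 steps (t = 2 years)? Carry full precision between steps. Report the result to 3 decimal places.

0.655

Observed p* = 47/93 = 0.50538.
Balance m(1−p*) = e·p* gives e = m(1−p*)/p* = 0.340×0.49462/0.50538 = 0.33277.
Starting from p₀ = 0.50538; update p ← p + (dp/dt)·Δt with the new parameters.
step 1: Δp = +0.14463, p = 0.65000
step 2: Δp = +0.00504, p = 0.65504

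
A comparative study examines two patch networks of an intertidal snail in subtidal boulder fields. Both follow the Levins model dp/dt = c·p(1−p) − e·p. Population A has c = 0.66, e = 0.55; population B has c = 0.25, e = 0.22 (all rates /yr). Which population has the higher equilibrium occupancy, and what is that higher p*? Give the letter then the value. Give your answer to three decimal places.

A, 0.167

A: p*_A = 1 − 0.55/0.66 = 0.1667.
B: p*_B = 1 − 0.22/0.25 = 0.1200.
A is higher at 0.1667.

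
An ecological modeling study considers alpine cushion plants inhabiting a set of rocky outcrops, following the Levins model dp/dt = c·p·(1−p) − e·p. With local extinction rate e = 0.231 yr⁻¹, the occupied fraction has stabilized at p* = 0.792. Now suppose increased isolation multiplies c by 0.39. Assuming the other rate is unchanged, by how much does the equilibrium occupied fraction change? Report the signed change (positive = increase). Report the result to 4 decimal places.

-0.3253

Balance c(1−p*) = e gives c = e/(1 − 0.79200) = 0.231/0.20800 = 1.11058.
New p* = 1 − e/c = 1 − 0.23100/0.43313 = 0.46667.
Δp* = 0.46667 − 0.79200 = -0.32533.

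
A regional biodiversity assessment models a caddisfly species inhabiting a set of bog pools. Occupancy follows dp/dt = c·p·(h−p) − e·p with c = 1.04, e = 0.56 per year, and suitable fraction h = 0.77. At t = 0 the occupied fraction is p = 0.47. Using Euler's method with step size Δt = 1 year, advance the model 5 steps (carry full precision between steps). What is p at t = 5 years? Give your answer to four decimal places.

0.2581

Update rule: p ← p + [c·p·(h−p) − e·p]·Δt with Δt = 1.
p: 0.47000 → 0.35344  (Δp = -0.11656)
p: 0.35344 → 0.30863  (Δp = -0.04481)
p: 0.30863 → 0.28389  (Δp = -0.02475)
p: 0.28389 → 0.26843  (Δp = -0.01546)
p: 0.26843 → 0.25813  (Δp = -0.01030)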